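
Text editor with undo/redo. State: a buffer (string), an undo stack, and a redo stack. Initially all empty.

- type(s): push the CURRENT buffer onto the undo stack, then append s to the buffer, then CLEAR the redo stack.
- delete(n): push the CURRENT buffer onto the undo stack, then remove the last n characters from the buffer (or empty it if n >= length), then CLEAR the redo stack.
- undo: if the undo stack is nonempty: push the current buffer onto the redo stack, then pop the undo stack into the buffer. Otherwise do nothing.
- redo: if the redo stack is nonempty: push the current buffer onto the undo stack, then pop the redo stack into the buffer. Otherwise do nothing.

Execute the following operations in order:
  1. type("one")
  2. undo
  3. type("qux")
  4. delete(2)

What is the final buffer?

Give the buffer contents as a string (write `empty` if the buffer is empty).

After op 1 (type): buf='one' undo_depth=1 redo_depth=0
After op 2 (undo): buf='(empty)' undo_depth=0 redo_depth=1
After op 3 (type): buf='qux' undo_depth=1 redo_depth=0
After op 4 (delete): buf='q' undo_depth=2 redo_depth=0

Answer: q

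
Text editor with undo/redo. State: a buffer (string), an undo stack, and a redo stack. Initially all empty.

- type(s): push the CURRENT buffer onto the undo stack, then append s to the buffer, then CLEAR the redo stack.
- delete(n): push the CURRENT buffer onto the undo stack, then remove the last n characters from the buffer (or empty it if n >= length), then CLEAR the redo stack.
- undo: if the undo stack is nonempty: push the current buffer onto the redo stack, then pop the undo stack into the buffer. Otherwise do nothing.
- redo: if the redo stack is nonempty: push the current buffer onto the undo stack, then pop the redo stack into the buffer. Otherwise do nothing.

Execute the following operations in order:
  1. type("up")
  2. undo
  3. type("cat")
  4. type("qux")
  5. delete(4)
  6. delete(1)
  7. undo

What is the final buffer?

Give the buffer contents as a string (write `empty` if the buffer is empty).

After op 1 (type): buf='up' undo_depth=1 redo_depth=0
After op 2 (undo): buf='(empty)' undo_depth=0 redo_depth=1
After op 3 (type): buf='cat' undo_depth=1 redo_depth=0
After op 4 (type): buf='catqux' undo_depth=2 redo_depth=0
After op 5 (delete): buf='ca' undo_depth=3 redo_depth=0
After op 6 (delete): buf='c' undo_depth=4 redo_depth=0
After op 7 (undo): buf='ca' undo_depth=3 redo_depth=1

Answer: ca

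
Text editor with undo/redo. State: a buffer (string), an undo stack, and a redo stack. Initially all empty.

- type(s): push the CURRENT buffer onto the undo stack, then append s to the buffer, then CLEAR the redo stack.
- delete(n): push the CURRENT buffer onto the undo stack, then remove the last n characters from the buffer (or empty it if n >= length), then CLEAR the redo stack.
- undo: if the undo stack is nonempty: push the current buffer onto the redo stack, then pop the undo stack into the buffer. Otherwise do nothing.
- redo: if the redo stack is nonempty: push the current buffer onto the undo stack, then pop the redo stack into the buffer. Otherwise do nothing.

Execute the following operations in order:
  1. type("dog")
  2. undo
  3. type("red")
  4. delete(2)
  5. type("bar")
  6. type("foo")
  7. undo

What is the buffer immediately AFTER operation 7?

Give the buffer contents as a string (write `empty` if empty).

After op 1 (type): buf='dog' undo_depth=1 redo_depth=0
After op 2 (undo): buf='(empty)' undo_depth=0 redo_depth=1
After op 3 (type): buf='red' undo_depth=1 redo_depth=0
After op 4 (delete): buf='r' undo_depth=2 redo_depth=0
After op 5 (type): buf='rbar' undo_depth=3 redo_depth=0
After op 6 (type): buf='rbarfoo' undo_depth=4 redo_depth=0
After op 7 (undo): buf='rbar' undo_depth=3 redo_depth=1

Answer: rbar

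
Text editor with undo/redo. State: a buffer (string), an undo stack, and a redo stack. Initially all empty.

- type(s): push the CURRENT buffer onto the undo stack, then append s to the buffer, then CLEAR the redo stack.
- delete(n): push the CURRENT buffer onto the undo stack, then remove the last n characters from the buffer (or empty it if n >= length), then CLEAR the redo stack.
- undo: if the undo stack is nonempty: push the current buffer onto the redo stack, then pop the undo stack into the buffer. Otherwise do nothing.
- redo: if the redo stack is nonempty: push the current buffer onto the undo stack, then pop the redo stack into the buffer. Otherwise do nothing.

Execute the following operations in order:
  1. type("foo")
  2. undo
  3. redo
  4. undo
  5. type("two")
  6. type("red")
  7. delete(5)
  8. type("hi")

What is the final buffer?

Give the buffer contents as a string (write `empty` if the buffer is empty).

After op 1 (type): buf='foo' undo_depth=1 redo_depth=0
After op 2 (undo): buf='(empty)' undo_depth=0 redo_depth=1
After op 3 (redo): buf='foo' undo_depth=1 redo_depth=0
After op 4 (undo): buf='(empty)' undo_depth=0 redo_depth=1
After op 5 (type): buf='two' undo_depth=1 redo_depth=0
After op 6 (type): buf='twored' undo_depth=2 redo_depth=0
After op 7 (delete): buf='t' undo_depth=3 redo_depth=0
After op 8 (type): buf='thi' undo_depth=4 redo_depth=0

Answer: thi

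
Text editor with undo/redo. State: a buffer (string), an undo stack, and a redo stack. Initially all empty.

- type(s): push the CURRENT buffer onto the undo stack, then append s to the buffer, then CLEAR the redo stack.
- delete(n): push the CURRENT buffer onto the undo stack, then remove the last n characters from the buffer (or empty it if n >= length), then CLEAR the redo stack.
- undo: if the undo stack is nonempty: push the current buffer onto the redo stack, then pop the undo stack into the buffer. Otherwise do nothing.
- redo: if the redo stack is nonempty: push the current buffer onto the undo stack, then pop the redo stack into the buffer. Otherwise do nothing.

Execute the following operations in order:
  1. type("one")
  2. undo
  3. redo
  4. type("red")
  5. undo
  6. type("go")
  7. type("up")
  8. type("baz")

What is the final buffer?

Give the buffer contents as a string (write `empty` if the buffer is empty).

Answer: onegoupbaz

Derivation:
After op 1 (type): buf='one' undo_depth=1 redo_depth=0
After op 2 (undo): buf='(empty)' undo_depth=0 redo_depth=1
After op 3 (redo): buf='one' undo_depth=1 redo_depth=0
After op 4 (type): buf='onered' undo_depth=2 redo_depth=0
After op 5 (undo): buf='one' undo_depth=1 redo_depth=1
After op 6 (type): buf='onego' undo_depth=2 redo_depth=0
After op 7 (type): buf='onegoup' undo_depth=3 redo_depth=0
After op 8 (type): buf='onegoupbaz' undo_depth=4 redo_depth=0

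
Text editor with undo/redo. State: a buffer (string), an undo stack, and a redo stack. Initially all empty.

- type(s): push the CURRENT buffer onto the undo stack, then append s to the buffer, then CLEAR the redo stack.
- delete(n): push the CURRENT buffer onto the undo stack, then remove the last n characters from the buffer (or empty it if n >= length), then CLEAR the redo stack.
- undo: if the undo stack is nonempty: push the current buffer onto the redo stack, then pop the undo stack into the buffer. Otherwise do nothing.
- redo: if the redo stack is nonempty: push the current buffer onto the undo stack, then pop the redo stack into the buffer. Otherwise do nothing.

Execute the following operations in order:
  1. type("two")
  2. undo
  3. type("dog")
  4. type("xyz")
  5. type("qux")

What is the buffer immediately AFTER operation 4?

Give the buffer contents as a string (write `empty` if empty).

Answer: dogxyz

Derivation:
After op 1 (type): buf='two' undo_depth=1 redo_depth=0
After op 2 (undo): buf='(empty)' undo_depth=0 redo_depth=1
After op 3 (type): buf='dog' undo_depth=1 redo_depth=0
After op 4 (type): buf='dogxyz' undo_depth=2 redo_depth=0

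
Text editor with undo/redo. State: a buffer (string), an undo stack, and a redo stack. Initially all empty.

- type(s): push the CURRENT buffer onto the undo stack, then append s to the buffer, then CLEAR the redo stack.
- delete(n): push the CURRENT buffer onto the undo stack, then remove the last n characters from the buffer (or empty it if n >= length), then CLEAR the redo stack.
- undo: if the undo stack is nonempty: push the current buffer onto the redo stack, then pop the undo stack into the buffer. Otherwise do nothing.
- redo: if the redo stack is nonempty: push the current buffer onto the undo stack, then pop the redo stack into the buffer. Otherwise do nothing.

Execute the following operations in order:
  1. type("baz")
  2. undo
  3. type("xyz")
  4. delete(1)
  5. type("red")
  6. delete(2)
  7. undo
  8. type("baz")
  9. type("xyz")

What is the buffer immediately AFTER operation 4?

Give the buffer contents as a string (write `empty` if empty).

After op 1 (type): buf='baz' undo_depth=1 redo_depth=0
After op 2 (undo): buf='(empty)' undo_depth=0 redo_depth=1
After op 3 (type): buf='xyz' undo_depth=1 redo_depth=0
After op 4 (delete): buf='xy' undo_depth=2 redo_depth=0

Answer: xy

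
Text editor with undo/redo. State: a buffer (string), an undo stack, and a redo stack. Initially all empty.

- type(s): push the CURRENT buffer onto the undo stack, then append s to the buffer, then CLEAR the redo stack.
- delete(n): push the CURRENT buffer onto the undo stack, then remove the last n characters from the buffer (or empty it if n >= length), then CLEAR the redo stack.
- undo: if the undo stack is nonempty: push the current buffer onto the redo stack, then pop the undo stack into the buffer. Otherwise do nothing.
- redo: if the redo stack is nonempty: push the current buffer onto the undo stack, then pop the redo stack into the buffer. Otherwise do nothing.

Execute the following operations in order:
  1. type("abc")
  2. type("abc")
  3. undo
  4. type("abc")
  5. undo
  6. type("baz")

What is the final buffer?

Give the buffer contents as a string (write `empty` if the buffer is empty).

After op 1 (type): buf='abc' undo_depth=1 redo_depth=0
After op 2 (type): buf='abcabc' undo_depth=2 redo_depth=0
After op 3 (undo): buf='abc' undo_depth=1 redo_depth=1
After op 4 (type): buf='abcabc' undo_depth=2 redo_depth=0
After op 5 (undo): buf='abc' undo_depth=1 redo_depth=1
After op 6 (type): buf='abcbaz' undo_depth=2 redo_depth=0

Answer: abcbaz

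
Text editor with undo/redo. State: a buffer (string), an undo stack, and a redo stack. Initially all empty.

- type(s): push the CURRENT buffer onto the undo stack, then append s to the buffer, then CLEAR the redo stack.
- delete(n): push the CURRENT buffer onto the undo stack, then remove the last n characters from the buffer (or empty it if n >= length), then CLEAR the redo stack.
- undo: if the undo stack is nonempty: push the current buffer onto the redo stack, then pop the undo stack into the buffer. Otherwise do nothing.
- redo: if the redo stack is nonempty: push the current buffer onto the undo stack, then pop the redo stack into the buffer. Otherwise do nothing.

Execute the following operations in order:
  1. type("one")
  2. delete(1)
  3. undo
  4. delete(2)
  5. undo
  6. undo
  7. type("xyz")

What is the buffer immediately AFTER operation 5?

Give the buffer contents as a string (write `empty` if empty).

After op 1 (type): buf='one' undo_depth=1 redo_depth=0
After op 2 (delete): buf='on' undo_depth=2 redo_depth=0
After op 3 (undo): buf='one' undo_depth=1 redo_depth=1
After op 4 (delete): buf='o' undo_depth=2 redo_depth=0
After op 5 (undo): buf='one' undo_depth=1 redo_depth=1

Answer: one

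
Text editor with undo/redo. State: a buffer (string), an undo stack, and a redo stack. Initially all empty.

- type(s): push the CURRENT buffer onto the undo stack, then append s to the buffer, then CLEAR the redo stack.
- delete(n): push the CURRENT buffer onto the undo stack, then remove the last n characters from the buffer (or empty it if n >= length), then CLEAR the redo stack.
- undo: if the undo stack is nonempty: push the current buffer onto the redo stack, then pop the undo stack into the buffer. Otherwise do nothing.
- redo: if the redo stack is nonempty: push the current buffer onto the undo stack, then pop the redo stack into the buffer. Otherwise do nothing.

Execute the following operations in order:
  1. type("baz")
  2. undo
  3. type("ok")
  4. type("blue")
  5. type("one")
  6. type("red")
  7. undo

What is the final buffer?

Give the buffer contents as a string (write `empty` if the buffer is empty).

Answer: okblueone

Derivation:
After op 1 (type): buf='baz' undo_depth=1 redo_depth=0
After op 2 (undo): buf='(empty)' undo_depth=0 redo_depth=1
After op 3 (type): buf='ok' undo_depth=1 redo_depth=0
After op 4 (type): buf='okblue' undo_depth=2 redo_depth=0
After op 5 (type): buf='okblueone' undo_depth=3 redo_depth=0
After op 6 (type): buf='okblueonered' undo_depth=4 redo_depth=0
After op 7 (undo): buf='okblueone' undo_depth=3 redo_depth=1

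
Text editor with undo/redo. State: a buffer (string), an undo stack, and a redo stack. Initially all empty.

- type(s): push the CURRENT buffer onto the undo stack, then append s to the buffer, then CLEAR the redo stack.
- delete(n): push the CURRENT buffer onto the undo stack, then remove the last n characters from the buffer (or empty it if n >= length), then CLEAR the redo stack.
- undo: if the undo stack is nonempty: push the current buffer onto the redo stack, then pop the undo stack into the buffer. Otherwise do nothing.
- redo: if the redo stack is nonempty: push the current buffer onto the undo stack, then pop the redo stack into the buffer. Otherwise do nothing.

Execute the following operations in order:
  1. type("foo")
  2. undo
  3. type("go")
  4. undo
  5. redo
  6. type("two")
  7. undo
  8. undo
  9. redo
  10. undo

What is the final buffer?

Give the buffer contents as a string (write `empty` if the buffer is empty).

Answer: empty

Derivation:
After op 1 (type): buf='foo' undo_depth=1 redo_depth=0
After op 2 (undo): buf='(empty)' undo_depth=0 redo_depth=1
After op 3 (type): buf='go' undo_depth=1 redo_depth=0
After op 4 (undo): buf='(empty)' undo_depth=0 redo_depth=1
After op 5 (redo): buf='go' undo_depth=1 redo_depth=0
After op 6 (type): buf='gotwo' undo_depth=2 redo_depth=0
After op 7 (undo): buf='go' undo_depth=1 redo_depth=1
After op 8 (undo): buf='(empty)' undo_depth=0 redo_depth=2
After op 9 (redo): buf='go' undo_depth=1 redo_depth=1
After op 10 (undo): buf='(empty)' undo_depth=0 redo_depth=2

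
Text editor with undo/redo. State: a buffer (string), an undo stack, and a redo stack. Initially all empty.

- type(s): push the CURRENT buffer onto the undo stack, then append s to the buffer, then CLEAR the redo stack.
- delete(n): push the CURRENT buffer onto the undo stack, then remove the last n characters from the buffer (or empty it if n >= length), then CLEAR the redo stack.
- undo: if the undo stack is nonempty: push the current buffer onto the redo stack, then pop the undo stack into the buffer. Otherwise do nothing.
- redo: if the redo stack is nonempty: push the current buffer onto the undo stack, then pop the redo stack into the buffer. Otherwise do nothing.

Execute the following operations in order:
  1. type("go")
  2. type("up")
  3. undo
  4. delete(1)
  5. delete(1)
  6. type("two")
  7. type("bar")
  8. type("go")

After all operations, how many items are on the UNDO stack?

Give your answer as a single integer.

After op 1 (type): buf='go' undo_depth=1 redo_depth=0
After op 2 (type): buf='goup' undo_depth=2 redo_depth=0
After op 3 (undo): buf='go' undo_depth=1 redo_depth=1
After op 4 (delete): buf='g' undo_depth=2 redo_depth=0
After op 5 (delete): buf='(empty)' undo_depth=3 redo_depth=0
After op 6 (type): buf='two' undo_depth=4 redo_depth=0
After op 7 (type): buf='twobar' undo_depth=5 redo_depth=0
After op 8 (type): buf='twobargo' undo_depth=6 redo_depth=0

Answer: 6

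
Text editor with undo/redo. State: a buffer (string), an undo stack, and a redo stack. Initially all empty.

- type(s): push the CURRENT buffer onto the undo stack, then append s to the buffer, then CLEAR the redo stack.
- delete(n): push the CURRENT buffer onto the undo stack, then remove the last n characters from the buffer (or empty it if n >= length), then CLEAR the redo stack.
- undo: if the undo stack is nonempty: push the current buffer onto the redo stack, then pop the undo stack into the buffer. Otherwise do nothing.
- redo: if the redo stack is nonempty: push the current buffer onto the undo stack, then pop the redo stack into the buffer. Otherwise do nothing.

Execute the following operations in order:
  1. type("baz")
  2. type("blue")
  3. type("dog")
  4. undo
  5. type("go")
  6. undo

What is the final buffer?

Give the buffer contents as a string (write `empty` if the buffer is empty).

Answer: bazblue

Derivation:
After op 1 (type): buf='baz' undo_depth=1 redo_depth=0
After op 2 (type): buf='bazblue' undo_depth=2 redo_depth=0
After op 3 (type): buf='bazbluedog' undo_depth=3 redo_depth=0
After op 4 (undo): buf='bazblue' undo_depth=2 redo_depth=1
After op 5 (type): buf='bazbluego' undo_depth=3 redo_depth=0
After op 6 (undo): buf='bazblue' undo_depth=2 redo_depth=1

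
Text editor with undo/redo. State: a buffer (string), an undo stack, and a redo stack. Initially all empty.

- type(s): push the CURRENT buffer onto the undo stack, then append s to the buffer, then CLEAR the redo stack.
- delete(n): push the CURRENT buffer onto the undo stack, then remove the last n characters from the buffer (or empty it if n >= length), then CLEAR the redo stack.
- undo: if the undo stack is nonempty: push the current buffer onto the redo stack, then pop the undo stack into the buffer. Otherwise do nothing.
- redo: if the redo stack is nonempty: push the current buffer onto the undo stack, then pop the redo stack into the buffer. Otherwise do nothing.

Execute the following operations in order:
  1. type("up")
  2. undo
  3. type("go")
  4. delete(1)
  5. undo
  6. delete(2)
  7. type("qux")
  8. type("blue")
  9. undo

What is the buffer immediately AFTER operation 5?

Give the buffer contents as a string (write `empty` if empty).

After op 1 (type): buf='up' undo_depth=1 redo_depth=0
After op 2 (undo): buf='(empty)' undo_depth=0 redo_depth=1
After op 3 (type): buf='go' undo_depth=1 redo_depth=0
After op 4 (delete): buf='g' undo_depth=2 redo_depth=0
After op 5 (undo): buf='go' undo_depth=1 redo_depth=1

Answer: go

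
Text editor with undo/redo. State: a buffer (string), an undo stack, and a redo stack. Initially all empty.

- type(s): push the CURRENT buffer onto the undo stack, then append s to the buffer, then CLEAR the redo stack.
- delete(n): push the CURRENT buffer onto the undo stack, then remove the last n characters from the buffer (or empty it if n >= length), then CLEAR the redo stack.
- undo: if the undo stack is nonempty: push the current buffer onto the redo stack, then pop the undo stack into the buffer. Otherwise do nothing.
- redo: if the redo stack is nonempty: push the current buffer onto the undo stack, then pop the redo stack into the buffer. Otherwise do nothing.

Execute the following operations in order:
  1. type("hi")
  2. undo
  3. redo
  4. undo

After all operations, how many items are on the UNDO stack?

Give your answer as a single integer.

Answer: 0

Derivation:
After op 1 (type): buf='hi' undo_depth=1 redo_depth=0
After op 2 (undo): buf='(empty)' undo_depth=0 redo_depth=1
After op 3 (redo): buf='hi' undo_depth=1 redo_depth=0
After op 4 (undo): buf='(empty)' undo_depth=0 redo_depth=1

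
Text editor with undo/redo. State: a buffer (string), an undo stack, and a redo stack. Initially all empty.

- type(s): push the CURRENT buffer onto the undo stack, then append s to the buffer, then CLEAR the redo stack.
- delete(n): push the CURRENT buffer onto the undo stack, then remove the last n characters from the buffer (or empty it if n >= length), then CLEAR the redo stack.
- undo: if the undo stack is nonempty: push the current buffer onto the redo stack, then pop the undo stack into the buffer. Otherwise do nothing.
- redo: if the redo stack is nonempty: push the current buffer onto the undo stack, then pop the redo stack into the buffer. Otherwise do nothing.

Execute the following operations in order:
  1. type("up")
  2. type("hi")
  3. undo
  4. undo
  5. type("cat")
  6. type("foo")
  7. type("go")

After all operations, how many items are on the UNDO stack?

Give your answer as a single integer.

After op 1 (type): buf='up' undo_depth=1 redo_depth=0
After op 2 (type): buf='uphi' undo_depth=2 redo_depth=0
After op 3 (undo): buf='up' undo_depth=1 redo_depth=1
After op 4 (undo): buf='(empty)' undo_depth=0 redo_depth=2
After op 5 (type): buf='cat' undo_depth=1 redo_depth=0
After op 6 (type): buf='catfoo' undo_depth=2 redo_depth=0
After op 7 (type): buf='catfoogo' undo_depth=3 redo_depth=0

Answer: 3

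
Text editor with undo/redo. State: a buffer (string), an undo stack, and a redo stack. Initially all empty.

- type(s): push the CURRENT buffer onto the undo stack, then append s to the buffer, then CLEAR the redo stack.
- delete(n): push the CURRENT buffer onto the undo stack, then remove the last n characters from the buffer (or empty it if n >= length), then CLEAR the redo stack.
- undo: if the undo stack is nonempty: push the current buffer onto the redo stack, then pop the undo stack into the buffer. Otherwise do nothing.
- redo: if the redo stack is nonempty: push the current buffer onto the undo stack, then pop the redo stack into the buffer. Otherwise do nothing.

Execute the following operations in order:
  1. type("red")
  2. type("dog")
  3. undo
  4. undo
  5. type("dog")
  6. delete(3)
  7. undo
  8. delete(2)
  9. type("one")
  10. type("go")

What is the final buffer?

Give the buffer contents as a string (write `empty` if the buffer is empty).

Answer: donego

Derivation:
After op 1 (type): buf='red' undo_depth=1 redo_depth=0
After op 2 (type): buf='reddog' undo_depth=2 redo_depth=0
After op 3 (undo): buf='red' undo_depth=1 redo_depth=1
After op 4 (undo): buf='(empty)' undo_depth=0 redo_depth=2
After op 5 (type): buf='dog' undo_depth=1 redo_depth=0
After op 6 (delete): buf='(empty)' undo_depth=2 redo_depth=0
After op 7 (undo): buf='dog' undo_depth=1 redo_depth=1
After op 8 (delete): buf='d' undo_depth=2 redo_depth=0
After op 9 (type): buf='done' undo_depth=3 redo_depth=0
After op 10 (type): buf='donego' undo_depth=4 redo_depth=0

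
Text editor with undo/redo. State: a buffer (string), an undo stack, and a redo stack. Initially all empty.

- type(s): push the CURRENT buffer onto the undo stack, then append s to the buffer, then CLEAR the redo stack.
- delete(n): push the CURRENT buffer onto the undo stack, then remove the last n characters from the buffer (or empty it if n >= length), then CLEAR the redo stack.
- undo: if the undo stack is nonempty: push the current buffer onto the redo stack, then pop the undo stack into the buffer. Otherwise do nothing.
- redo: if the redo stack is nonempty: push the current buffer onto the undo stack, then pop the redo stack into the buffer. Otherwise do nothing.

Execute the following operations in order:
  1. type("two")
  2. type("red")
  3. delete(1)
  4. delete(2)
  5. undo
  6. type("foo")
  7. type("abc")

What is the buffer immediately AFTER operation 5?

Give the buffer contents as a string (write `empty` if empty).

Answer: twore

Derivation:
After op 1 (type): buf='two' undo_depth=1 redo_depth=0
After op 2 (type): buf='twored' undo_depth=2 redo_depth=0
After op 3 (delete): buf='twore' undo_depth=3 redo_depth=0
After op 4 (delete): buf='two' undo_depth=4 redo_depth=0
After op 5 (undo): buf='twore' undo_depth=3 redo_depth=1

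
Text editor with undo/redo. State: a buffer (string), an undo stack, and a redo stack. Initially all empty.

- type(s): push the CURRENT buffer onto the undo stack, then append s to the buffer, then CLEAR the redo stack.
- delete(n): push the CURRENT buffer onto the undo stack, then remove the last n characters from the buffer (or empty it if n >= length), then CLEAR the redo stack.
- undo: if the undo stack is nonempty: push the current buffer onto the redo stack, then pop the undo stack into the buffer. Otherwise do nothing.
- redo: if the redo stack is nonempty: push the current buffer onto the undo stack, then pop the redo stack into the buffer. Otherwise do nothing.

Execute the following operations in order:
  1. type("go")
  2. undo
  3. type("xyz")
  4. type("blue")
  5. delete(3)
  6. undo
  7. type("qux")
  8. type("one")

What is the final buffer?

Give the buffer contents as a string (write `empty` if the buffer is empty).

Answer: xyzbluequxone

Derivation:
After op 1 (type): buf='go' undo_depth=1 redo_depth=0
After op 2 (undo): buf='(empty)' undo_depth=0 redo_depth=1
After op 3 (type): buf='xyz' undo_depth=1 redo_depth=0
After op 4 (type): buf='xyzblue' undo_depth=2 redo_depth=0
After op 5 (delete): buf='xyzb' undo_depth=3 redo_depth=0
After op 6 (undo): buf='xyzblue' undo_depth=2 redo_depth=1
After op 7 (type): buf='xyzbluequx' undo_depth=3 redo_depth=0
After op 8 (type): buf='xyzbluequxone' undo_depth=4 redo_depth=0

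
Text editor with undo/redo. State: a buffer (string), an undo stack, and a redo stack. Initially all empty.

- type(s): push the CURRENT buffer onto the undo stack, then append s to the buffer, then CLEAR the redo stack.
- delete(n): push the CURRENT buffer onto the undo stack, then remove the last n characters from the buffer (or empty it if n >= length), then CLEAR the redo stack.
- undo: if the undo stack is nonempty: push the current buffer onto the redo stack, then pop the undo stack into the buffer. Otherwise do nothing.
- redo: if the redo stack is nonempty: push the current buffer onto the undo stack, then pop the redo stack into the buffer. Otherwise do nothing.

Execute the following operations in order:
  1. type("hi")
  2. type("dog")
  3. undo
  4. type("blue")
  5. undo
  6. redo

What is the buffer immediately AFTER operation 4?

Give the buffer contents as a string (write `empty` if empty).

Answer: hiblue

Derivation:
After op 1 (type): buf='hi' undo_depth=1 redo_depth=0
After op 2 (type): buf='hidog' undo_depth=2 redo_depth=0
After op 3 (undo): buf='hi' undo_depth=1 redo_depth=1
After op 4 (type): buf='hiblue' undo_depth=2 redo_depth=0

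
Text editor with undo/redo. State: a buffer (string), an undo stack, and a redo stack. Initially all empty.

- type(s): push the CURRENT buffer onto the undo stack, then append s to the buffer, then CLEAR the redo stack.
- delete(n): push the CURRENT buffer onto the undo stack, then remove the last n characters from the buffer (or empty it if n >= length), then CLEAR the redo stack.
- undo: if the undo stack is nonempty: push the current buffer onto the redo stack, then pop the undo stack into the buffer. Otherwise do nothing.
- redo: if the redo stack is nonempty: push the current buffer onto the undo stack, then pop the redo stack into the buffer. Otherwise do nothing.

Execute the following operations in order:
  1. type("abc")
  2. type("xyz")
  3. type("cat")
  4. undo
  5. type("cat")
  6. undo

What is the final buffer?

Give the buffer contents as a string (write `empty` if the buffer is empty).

Answer: abcxyz

Derivation:
After op 1 (type): buf='abc' undo_depth=1 redo_depth=0
After op 2 (type): buf='abcxyz' undo_depth=2 redo_depth=0
After op 3 (type): buf='abcxyzcat' undo_depth=3 redo_depth=0
After op 4 (undo): buf='abcxyz' undo_depth=2 redo_depth=1
After op 5 (type): buf='abcxyzcat' undo_depth=3 redo_depth=0
After op 6 (undo): buf='abcxyz' undo_depth=2 redo_depth=1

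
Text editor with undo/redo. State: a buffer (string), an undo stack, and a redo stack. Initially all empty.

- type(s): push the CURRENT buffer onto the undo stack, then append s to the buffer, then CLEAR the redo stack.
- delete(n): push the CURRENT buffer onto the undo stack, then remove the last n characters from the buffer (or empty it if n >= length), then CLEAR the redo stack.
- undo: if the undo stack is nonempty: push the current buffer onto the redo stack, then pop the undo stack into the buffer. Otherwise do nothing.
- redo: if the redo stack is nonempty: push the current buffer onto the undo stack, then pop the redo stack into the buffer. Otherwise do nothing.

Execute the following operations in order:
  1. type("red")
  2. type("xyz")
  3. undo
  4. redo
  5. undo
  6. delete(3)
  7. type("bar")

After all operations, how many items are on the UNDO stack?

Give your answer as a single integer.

Answer: 3

Derivation:
After op 1 (type): buf='red' undo_depth=1 redo_depth=0
After op 2 (type): buf='redxyz' undo_depth=2 redo_depth=0
After op 3 (undo): buf='red' undo_depth=1 redo_depth=1
After op 4 (redo): buf='redxyz' undo_depth=2 redo_depth=0
After op 5 (undo): buf='red' undo_depth=1 redo_depth=1
After op 6 (delete): buf='(empty)' undo_depth=2 redo_depth=0
After op 7 (type): buf='bar' undo_depth=3 redo_depth=0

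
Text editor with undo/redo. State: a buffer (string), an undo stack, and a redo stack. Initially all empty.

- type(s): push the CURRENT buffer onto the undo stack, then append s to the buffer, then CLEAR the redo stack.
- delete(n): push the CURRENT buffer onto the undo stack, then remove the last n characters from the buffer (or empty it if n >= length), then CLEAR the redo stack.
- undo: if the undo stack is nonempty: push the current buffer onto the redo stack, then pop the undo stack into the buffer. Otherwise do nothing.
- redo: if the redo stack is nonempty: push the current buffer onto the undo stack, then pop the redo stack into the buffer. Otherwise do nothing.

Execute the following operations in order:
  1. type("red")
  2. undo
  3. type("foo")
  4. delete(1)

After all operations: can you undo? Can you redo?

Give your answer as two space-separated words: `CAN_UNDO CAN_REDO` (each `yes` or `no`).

After op 1 (type): buf='red' undo_depth=1 redo_depth=0
After op 2 (undo): buf='(empty)' undo_depth=0 redo_depth=1
After op 3 (type): buf='foo' undo_depth=1 redo_depth=0
After op 4 (delete): buf='fo' undo_depth=2 redo_depth=0

Answer: yes no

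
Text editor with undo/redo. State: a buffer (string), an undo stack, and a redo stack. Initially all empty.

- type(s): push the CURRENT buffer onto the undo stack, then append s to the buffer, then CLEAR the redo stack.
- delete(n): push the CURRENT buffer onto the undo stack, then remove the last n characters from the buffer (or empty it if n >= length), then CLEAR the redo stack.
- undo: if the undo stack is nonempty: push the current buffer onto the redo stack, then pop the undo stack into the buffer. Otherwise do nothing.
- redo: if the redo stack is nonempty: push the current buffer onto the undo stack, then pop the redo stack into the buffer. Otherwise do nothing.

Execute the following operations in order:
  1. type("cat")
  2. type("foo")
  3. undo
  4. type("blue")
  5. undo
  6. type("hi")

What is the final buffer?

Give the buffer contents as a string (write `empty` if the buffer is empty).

Answer: cathi

Derivation:
After op 1 (type): buf='cat' undo_depth=1 redo_depth=0
After op 2 (type): buf='catfoo' undo_depth=2 redo_depth=0
After op 3 (undo): buf='cat' undo_depth=1 redo_depth=1
After op 4 (type): buf='catblue' undo_depth=2 redo_depth=0
After op 5 (undo): buf='cat' undo_depth=1 redo_depth=1
After op 6 (type): buf='cathi' undo_depth=2 redo_depth=0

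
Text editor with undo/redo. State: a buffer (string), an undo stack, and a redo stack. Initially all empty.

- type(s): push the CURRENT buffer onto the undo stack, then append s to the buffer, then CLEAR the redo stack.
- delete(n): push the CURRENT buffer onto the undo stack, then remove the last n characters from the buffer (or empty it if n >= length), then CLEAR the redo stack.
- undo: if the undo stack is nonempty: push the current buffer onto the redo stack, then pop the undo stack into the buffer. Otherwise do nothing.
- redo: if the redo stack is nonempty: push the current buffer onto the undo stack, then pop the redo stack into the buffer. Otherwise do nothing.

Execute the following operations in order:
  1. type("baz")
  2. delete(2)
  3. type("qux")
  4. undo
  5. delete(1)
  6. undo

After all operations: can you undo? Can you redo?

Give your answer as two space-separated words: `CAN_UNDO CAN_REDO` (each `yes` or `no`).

After op 1 (type): buf='baz' undo_depth=1 redo_depth=0
After op 2 (delete): buf='b' undo_depth=2 redo_depth=0
After op 3 (type): buf='bqux' undo_depth=3 redo_depth=0
After op 4 (undo): buf='b' undo_depth=2 redo_depth=1
After op 5 (delete): buf='(empty)' undo_depth=3 redo_depth=0
After op 6 (undo): buf='b' undo_depth=2 redo_depth=1

Answer: yes yes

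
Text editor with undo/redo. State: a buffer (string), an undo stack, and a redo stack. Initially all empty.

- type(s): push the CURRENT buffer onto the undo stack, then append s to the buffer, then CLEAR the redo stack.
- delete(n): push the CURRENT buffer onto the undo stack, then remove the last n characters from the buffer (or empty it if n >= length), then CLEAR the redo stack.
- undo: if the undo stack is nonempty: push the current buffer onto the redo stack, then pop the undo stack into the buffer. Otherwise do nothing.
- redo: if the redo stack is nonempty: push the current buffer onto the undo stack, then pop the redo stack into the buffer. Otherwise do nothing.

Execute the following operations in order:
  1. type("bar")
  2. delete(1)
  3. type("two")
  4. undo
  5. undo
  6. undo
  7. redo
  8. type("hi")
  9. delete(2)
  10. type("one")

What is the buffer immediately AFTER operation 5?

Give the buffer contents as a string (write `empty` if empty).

Answer: bar

Derivation:
After op 1 (type): buf='bar' undo_depth=1 redo_depth=0
After op 2 (delete): buf='ba' undo_depth=2 redo_depth=0
After op 3 (type): buf='batwo' undo_depth=3 redo_depth=0
After op 4 (undo): buf='ba' undo_depth=2 redo_depth=1
After op 5 (undo): buf='bar' undo_depth=1 redo_depth=2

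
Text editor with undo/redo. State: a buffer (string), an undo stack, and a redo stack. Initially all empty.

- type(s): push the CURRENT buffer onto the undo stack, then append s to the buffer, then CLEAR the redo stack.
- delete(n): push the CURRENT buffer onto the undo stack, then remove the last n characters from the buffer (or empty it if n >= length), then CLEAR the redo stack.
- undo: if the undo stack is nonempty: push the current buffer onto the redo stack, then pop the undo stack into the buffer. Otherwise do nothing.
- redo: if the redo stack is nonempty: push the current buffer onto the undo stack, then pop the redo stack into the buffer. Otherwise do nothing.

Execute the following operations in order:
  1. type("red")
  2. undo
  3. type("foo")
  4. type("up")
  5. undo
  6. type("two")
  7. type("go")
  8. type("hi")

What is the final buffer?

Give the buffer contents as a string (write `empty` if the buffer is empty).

After op 1 (type): buf='red' undo_depth=1 redo_depth=0
After op 2 (undo): buf='(empty)' undo_depth=0 redo_depth=1
After op 3 (type): buf='foo' undo_depth=1 redo_depth=0
After op 4 (type): buf='fooup' undo_depth=2 redo_depth=0
After op 5 (undo): buf='foo' undo_depth=1 redo_depth=1
After op 6 (type): buf='footwo' undo_depth=2 redo_depth=0
After op 7 (type): buf='footwogo' undo_depth=3 redo_depth=0
After op 8 (type): buf='footwogohi' undo_depth=4 redo_depth=0

Answer: footwogohi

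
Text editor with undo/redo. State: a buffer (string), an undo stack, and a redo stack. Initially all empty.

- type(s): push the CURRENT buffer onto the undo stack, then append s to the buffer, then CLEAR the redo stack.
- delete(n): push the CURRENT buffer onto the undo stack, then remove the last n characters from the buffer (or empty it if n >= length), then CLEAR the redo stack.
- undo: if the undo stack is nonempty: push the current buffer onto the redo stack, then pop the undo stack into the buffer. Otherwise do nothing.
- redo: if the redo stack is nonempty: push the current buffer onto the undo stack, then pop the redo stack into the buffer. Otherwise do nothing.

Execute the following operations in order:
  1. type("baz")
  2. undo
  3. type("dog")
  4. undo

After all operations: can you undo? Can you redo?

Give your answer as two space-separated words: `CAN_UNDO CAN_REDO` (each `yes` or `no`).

Answer: no yes

Derivation:
After op 1 (type): buf='baz' undo_depth=1 redo_depth=0
After op 2 (undo): buf='(empty)' undo_depth=0 redo_depth=1
After op 3 (type): buf='dog' undo_depth=1 redo_depth=0
After op 4 (undo): buf='(empty)' undo_depth=0 redo_depth=1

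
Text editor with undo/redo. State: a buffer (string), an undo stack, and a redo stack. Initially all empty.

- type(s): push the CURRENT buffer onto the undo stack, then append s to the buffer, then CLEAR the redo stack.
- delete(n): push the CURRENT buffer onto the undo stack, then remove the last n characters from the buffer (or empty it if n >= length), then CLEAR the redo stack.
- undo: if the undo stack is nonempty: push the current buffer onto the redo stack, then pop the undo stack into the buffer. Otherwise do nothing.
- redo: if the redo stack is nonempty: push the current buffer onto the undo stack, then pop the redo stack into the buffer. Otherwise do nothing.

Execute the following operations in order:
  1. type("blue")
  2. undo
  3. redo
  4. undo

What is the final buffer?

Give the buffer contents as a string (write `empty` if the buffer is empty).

Answer: empty

Derivation:
After op 1 (type): buf='blue' undo_depth=1 redo_depth=0
After op 2 (undo): buf='(empty)' undo_depth=0 redo_depth=1
After op 3 (redo): buf='blue' undo_depth=1 redo_depth=0
After op 4 (undo): buf='(empty)' undo_depth=0 redo_depth=1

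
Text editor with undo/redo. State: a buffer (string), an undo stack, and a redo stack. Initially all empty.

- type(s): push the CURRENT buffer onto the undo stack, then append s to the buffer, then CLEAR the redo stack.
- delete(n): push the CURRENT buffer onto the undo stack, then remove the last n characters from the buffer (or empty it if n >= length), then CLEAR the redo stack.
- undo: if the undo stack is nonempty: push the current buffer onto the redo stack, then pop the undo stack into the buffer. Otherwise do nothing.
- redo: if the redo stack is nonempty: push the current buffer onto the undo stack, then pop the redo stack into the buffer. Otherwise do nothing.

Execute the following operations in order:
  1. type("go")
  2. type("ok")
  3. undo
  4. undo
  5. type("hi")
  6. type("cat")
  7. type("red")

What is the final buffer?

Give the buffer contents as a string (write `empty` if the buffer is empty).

After op 1 (type): buf='go' undo_depth=1 redo_depth=0
After op 2 (type): buf='gook' undo_depth=2 redo_depth=0
After op 3 (undo): buf='go' undo_depth=1 redo_depth=1
After op 4 (undo): buf='(empty)' undo_depth=0 redo_depth=2
After op 5 (type): buf='hi' undo_depth=1 redo_depth=0
After op 6 (type): buf='hicat' undo_depth=2 redo_depth=0
After op 7 (type): buf='hicatred' undo_depth=3 redo_depth=0

Answer: hicatred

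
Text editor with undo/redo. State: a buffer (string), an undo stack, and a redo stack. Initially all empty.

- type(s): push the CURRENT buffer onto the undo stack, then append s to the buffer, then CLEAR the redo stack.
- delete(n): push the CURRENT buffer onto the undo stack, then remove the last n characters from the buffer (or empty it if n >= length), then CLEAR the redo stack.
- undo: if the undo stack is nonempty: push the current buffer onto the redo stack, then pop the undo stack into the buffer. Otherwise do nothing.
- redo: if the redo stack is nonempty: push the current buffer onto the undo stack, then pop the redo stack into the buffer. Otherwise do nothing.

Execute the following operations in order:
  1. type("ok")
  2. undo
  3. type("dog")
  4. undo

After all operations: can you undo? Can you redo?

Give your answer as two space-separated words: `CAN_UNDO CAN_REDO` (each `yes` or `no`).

After op 1 (type): buf='ok' undo_depth=1 redo_depth=0
After op 2 (undo): buf='(empty)' undo_depth=0 redo_depth=1
After op 3 (type): buf='dog' undo_depth=1 redo_depth=0
After op 4 (undo): buf='(empty)' undo_depth=0 redo_depth=1

Answer: no yes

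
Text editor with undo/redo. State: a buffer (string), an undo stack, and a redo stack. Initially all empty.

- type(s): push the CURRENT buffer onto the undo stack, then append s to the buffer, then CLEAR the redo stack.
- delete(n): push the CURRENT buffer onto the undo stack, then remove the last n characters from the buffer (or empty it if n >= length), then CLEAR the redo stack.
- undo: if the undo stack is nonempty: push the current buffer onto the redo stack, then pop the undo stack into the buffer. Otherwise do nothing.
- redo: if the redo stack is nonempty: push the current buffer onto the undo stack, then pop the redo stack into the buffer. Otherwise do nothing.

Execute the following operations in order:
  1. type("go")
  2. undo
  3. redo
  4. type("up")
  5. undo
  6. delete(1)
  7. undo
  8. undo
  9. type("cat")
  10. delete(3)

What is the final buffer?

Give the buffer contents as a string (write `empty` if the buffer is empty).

After op 1 (type): buf='go' undo_depth=1 redo_depth=0
After op 2 (undo): buf='(empty)' undo_depth=0 redo_depth=1
After op 3 (redo): buf='go' undo_depth=1 redo_depth=0
After op 4 (type): buf='goup' undo_depth=2 redo_depth=0
After op 5 (undo): buf='go' undo_depth=1 redo_depth=1
After op 6 (delete): buf='g' undo_depth=2 redo_depth=0
After op 7 (undo): buf='go' undo_depth=1 redo_depth=1
After op 8 (undo): buf='(empty)' undo_depth=0 redo_depth=2
After op 9 (type): buf='cat' undo_depth=1 redo_depth=0
After op 10 (delete): buf='(empty)' undo_depth=2 redo_depth=0

Answer: empty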